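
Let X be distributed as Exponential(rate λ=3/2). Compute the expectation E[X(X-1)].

E[X(X-1)] = E[X² - X] = E[X²] - E[X]
E[X] = \frac{2}{3}
E[X²] = Var(X) + (E[X])² = \frac{4}{9} + (\frac{2}{3})² = \frac{8}{9}
E[X(X-1)] = \frac{8}{9} - \frac{2}{3} = \frac{2}{9}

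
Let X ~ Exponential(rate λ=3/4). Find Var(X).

For X ~ Exponential(rate λ=3/4):
Var(X) = \frac{16}{9}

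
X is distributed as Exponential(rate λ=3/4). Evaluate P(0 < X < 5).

P(0 < X < 5) = ∫_{0}^{5} f(x) dx
where f(x) = \frac{3 e^{- \frac{3 x}{4}}}{4}
= 1 - e^{- \frac{15}{4}}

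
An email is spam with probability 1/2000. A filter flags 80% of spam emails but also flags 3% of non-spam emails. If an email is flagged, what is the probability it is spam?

Let D = the rare event, + = positive/flagged.
P(D) = 1/2000
P(+|D) = 80/100 = 4/5
P(+|D') = 3/100
P(+) = P(+|D)P(D) + P(+|D')P(D')
     = \frac{4}{5} × \frac{1}{2000} + \frac{3}{100} × \frac{1999}{2000}
     = \frac{6077}{200000}
P(D|+) = P(+|D)P(D)/P(+) = \frac{80}{6077}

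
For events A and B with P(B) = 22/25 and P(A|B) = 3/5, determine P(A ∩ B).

By definition, P(A|B) = P(A ∩ B) / P(B)
So P(A ∩ B) = P(A|B) × P(B)
= 3/5 × 22/25
= 66/125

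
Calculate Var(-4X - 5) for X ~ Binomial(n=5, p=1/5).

For X ~ Binomial(n=5, p=1/5):
Var(X) = \frac{4}{5}
Var(-4X - 5) = (-4)² × Var(X) = 16 × \frac{4}{5} = \frac{64}{5}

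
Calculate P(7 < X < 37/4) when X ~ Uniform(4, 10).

P(7 < X < 37/4) = ∫_{7}^{37/4} f(x) dx
where f(x) = \frac{1}{6}
= \frac{3}{8}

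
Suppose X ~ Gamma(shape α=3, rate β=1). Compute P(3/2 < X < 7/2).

P(3/2 < X < 7/2) = ∫_{3/2}^{7/2} f(x) dx
where f(x) = \frac{x^{2} e^{- x}}{2}
= \frac{-85 + 29 e^{2}}{8 e^{\frac{7}{2}}}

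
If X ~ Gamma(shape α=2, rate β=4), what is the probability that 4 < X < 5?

P(4 < X < 5) = ∫_{4}^{5} f(x) dx
where f(x) = 16 x e^{- 4 x}
= \frac{-21 + 17 e^{4}}{e^{20}}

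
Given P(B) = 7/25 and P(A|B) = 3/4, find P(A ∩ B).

By definition, P(A|B) = P(A ∩ B) / P(B)
So P(A ∩ B) = P(A|B) × P(B)
= 3/4 × 7/25
= 21/100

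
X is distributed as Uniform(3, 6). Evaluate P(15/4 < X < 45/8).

P(15/4 < X < 45/8) = ∫_{15/4}^{45/8} f(x) dx
where f(x) = \frac{1}{3}
= \frac{5}{8}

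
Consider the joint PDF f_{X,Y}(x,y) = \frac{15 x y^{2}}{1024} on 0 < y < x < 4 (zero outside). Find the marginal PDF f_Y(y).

f_Y(y) = ∫_y^4 \frac{15 x y^{2}}{1024} dx = \frac{15 y^{2} \left(16 - y^{2}\right)}{2048}
for 0 < y < 4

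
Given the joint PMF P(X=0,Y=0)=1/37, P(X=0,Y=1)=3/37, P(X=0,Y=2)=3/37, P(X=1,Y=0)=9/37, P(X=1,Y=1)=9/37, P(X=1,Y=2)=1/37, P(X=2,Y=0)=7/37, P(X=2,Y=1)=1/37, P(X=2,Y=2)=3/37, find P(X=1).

P(X=1) = P(X=1,Y=0) + P(X=1,Y=1) + P(X=1,Y=2)
= 9/37 + 9/37 + 1/37
= 19/37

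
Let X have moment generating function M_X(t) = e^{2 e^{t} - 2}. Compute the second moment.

To find E[X^2], compute M^(2)(0):
M^(1)(t) = 2 e^{t} e^{2 e^{t} - 2}
M^(2)(t) = 4 e^{2 t} e^{2 e^{t} - 2} + 2 e^{t} e^{2 e^{t} - 2}
M^(2)(0) = 6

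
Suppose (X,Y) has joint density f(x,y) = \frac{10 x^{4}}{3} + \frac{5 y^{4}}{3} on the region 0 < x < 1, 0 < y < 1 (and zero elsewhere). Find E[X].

E[X] = ∫_0^1 ∫_0^1 x × f(x,y) dy dx
= ∫_0^1 ∫_0^1 x × (\frac{10 x^{4}}{3} + \frac{5 y^{4}}{3}) dy dx
= \frac{13}{18}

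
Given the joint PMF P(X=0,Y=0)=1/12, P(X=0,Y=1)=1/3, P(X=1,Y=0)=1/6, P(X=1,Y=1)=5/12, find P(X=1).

P(X=1) = P(X=1,Y=0) + P(X=1,Y=1)
= 1/6 + 5/12
= 7/12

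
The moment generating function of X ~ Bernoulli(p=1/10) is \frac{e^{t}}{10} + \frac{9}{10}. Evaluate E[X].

To find E[X], compute M^(1)(0):
M^(1)(t) = \frac{e^{t}}{10}
M^(1)(0) = \frac{1}{10}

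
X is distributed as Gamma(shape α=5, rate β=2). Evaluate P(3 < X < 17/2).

P(3 < X < 17/2) = ∫_{3}^{17/2} f(x) dx
where f(x) = \frac{4 x^{4} e^{- 2 x}}{3}
= \frac{-35691 + 920 e^{11}}{8 e^{17}}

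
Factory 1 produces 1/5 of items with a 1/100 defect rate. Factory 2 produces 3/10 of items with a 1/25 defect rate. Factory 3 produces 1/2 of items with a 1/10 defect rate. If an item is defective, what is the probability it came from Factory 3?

Using Bayes' theorem:
P(F1) = 1/5, P(D|F1) = 1/100
P(F2) = 3/10, P(D|F2) = 1/25
P(F3) = 1/2, P(D|F3) = 1/10
P(D) = P(D|F1)P(F1) + P(D|F2)P(F2) + P(D|F3)P(F3)
     = \frac{8}{125}
P(F3|D) = P(D|F3)P(F3) / P(D)
= \frac{25}{32}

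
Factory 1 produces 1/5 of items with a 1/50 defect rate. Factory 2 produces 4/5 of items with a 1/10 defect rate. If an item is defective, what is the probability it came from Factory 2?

Using Bayes' theorem:
P(F1) = 1/5, P(D|F1) = 1/50
P(F2) = 4/5, P(D|F2) = 1/10
P(D) = P(D|F1)P(F1) + P(D|F2)P(F2)
     = \frac{21}{250}
P(F2|D) = P(D|F2)P(F2) / P(D)
= \frac{20}{21}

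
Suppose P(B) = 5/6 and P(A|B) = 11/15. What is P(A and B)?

By definition, P(A|B) = P(A ∩ B) / P(B)
So P(A ∩ B) = P(A|B) × P(B)
= 11/15 × 5/6
= 11/18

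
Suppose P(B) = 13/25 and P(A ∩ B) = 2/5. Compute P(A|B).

P(A|B) = P(A ∩ B) / P(B)
= (2/5) / (13/25)
= 10/13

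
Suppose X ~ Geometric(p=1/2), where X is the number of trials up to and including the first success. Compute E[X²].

Using the identity E[X²] = Var(X) + (E[X])²:
E[X] = 2
Var(X) = 2
E[X²] = 2 + (2)²
= 6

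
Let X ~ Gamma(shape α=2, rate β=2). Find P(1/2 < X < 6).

P(1/2 < X < 6) = ∫_{1/2}^{6} f(x) dx
where f(x) = 4 x e^{- 2 x}
= \frac{-13 + 2 e^{11}}{e^{12}}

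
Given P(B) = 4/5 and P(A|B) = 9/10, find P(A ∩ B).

By definition, P(A|B) = P(A ∩ B) / P(B)
So P(A ∩ B) = P(A|B) × P(B)
= 9/10 × 4/5
= 18/25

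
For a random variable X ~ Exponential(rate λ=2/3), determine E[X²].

Using the identity E[X²] = Var(X) + (E[X])²:
E[X] = \frac{3}{2}
Var(X) = \frac{9}{4}
E[X²] = \frac{9}{4} + (\frac{3}{2})²
= \frac{9}{2}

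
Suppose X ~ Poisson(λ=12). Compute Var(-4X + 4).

For X ~ Poisson(λ=12):
Var(X) = 12
Var(-4X + 4) = (-4)² × Var(X) = 16 × 12 = 192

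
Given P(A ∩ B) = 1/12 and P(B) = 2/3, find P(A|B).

P(A|B) = P(A ∩ B) / P(B)
= (1/12) / (2/3)
= 1/8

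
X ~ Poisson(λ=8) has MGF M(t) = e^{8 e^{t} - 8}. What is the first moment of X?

To find E[X], compute M^(1)(0):
M^(1)(t) = 8 e^{t} e^{8 e^{t} - 8}
M^(1)(0) = 8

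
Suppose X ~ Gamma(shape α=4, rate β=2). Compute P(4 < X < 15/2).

P(4 < X < 15/2) = ∫_{4}^{15/2} f(x) dx
where f(x) = \frac{8 x^{3} e^{- 2 x}}{3}
= \frac{-2073 + 379 e^{7}}{3 e^{15}}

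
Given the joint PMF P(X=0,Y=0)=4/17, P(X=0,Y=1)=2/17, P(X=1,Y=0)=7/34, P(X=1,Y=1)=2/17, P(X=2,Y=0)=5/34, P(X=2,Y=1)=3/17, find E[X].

First find marginal of X:
P(X=0) = 6/17
P(X=1) = 11/34
P(X=2) = 11/34
E[X] = 0 × 6/17 + 1 × 11/34 + 2 × 11/34 = 33/34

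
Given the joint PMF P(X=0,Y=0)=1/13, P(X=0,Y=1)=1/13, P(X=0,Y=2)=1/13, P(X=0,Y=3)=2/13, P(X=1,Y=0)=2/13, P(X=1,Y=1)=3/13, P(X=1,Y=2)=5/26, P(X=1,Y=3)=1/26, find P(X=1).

P(X=1) = P(X=1,Y=0) + P(X=1,Y=1) + P(X=1,Y=2) + P(X=1,Y=3)
= 2/13 + 3/13 + 5/26 + 1/26
= 8/13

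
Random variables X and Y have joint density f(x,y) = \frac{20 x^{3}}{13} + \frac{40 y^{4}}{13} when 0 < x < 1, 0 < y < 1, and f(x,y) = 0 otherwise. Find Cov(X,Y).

E[XY] = ∫∫ xy × f(x,y) dx dy = \frac{16}{39}
E[X] = \frac{8}{13}
E[Y] = \frac{55}{78}
Cov(X,Y) = E[XY] - E[X]E[Y] = - \frac{4}{169}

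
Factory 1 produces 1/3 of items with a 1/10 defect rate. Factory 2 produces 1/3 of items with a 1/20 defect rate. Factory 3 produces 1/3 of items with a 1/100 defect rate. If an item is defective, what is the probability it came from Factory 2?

Using Bayes' theorem:
P(F1) = 1/3, P(D|F1) = 1/10
P(F2) = 1/3, P(D|F2) = 1/20
P(F3) = 1/3, P(D|F3) = 1/100
P(D) = P(D|F1)P(F1) + P(D|F2)P(F2) + P(D|F3)P(F3)
     = \frac{4}{75}
P(F2|D) = P(D|F2)P(F2) / P(D)
= \frac{5}{16}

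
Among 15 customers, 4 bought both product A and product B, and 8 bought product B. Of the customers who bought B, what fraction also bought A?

P(A ∩ B) = 4/15
P(B) = 8/15
P(A|B) = P(A ∩ B) / P(B) = (4/15) / (8/15) = 1/2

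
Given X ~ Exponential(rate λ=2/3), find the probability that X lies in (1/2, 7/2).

P(1/2 < X < 7/2) = ∫_{1/2}^{7/2} f(x) dx
where f(x) = \frac{2 e^{- \frac{2 x}{3}}}{3}
= - \frac{1 - e^{2}}{e^{\frac{7}{3}}}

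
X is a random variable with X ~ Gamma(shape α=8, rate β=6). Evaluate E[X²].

Using the identity E[X²] = Var(X) + (E[X])²:
E[X] = \frac{4}{3}
Var(X) = \frac{2}{9}
E[X²] = \frac{2}{9} + (\frac{4}{3})²
= 2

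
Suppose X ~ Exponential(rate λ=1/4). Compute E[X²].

Using the identity E[X²] = Var(X) + (E[X])²:
E[X] = 4
Var(X) = 16
E[X²] = 16 + (4)²
= 32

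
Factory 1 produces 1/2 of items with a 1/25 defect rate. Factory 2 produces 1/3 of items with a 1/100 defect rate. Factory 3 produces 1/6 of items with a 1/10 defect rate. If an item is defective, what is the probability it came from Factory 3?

Using Bayes' theorem:
P(F1) = 1/2, P(D|F1) = 1/25
P(F2) = 1/3, P(D|F2) = 1/100
P(F3) = 1/6, P(D|F3) = 1/10
P(D) = P(D|F1)P(F1) + P(D|F2)P(F2) + P(D|F3)P(F3)
     = \frac{1}{25}
P(F3|D) = P(D|F3)P(F3) / P(D)
= \frac{5}{12}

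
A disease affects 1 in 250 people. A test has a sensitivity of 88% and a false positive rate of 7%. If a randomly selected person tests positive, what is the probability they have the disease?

Let D = the rare event, + = positive/flagged.
P(D) = 1/250
P(+|D) = 88/100 = 22/25
P(+|D') = 7/100
P(+) = P(+|D)P(D) + P(+|D')P(D')
     = \frac{22}{25} × \frac{1}{250} + \frac{7}{100} × \frac{249}{250}
     = \frac{1831}{25000}
P(D|+) = P(+|D)P(D)/P(+) = \frac{88}{1831}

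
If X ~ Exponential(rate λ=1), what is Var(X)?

For X ~ Exponential(rate λ=1):
Var(X) = 1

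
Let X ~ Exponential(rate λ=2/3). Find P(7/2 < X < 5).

P(7/2 < X < 5) = ∫_{7/2}^{5} f(x) dx
where f(x) = \frac{2 e^{- \frac{2 x}{3}}}{3}
= - \frac{1 - e}{e^{\frac{10}{3}}}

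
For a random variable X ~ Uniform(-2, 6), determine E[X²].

Using the identity E[X²] = Var(X) + (E[X])²:
E[X] = 2
Var(X) = \frac{16}{3}
E[X²] = \frac{16}{3} + (2)²
= \frac{28}{3}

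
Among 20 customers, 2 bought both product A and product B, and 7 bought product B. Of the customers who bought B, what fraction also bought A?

P(A ∩ B) = 2/20 = 1/10
P(B) = 7/20
P(A|B) = P(A ∩ B) / P(B) = (1/10) / (7/20) = 2/7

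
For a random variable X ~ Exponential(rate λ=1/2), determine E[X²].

Using the identity E[X²] = Var(X) + (E[X])²:
E[X] = 2
Var(X) = 4
E[X²] = 4 + (2)²
= 8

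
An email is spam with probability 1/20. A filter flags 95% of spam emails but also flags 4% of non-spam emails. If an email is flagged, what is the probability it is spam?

Let D = the rare event, + = positive/flagged.
P(D) = 1/20
P(+|D) = 95/100 = 19/20
P(+|D') = 4/100 = 1/25
P(+) = P(+|D)P(D) + P(+|D')P(D')
     = \frac{19}{20} × \frac{1}{20} + \frac{1}{25} × \frac{19}{20}
     = \frac{171}{2000}
P(D|+) = P(+|D)P(D)/P(+) = \frac{5}{9}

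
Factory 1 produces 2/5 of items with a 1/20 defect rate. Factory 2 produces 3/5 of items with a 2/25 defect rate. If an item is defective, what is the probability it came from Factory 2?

Using Bayes' theorem:
P(F1) = 2/5, P(D|F1) = 1/20
P(F2) = 3/5, P(D|F2) = 2/25
P(D) = P(D|F1)P(F1) + P(D|F2)P(F2)
     = \frac{17}{250}
P(F2|D) = P(D|F2)P(F2) / P(D)
= \frac{12}{17}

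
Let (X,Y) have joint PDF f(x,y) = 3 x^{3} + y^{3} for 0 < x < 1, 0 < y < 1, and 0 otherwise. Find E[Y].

E[Y] = ∫_0^1 ∫_0^1 y × f(x,y) dx dy
= \frac{23}{40}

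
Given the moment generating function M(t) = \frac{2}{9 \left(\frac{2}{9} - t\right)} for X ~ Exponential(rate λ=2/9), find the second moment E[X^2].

To find E[X^2], compute M^(2)(0):
M^(1)(t) = \frac{2}{9 \left(\frac{2}{9} - t\right)^{2}}
M^(2)(t) = \frac{4}{9 \left(\frac{2}{9} - t\right)^{3}}
M^(2)(0) = \frac{81}{2}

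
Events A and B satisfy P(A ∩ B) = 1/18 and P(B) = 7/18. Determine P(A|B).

P(A|B) = P(A ∩ B) / P(B)
= (1/18) / (7/18)
= 1/7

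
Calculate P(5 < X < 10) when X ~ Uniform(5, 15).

P(5 < X < 10) = ∫_{5}^{10} f(x) dx
where f(x) = \frac{1}{10}
= \frac{1}{2}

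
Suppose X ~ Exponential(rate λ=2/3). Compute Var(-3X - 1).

For X ~ Exponential(rate λ=2/3):
Var(X) = \frac{9}{4}
Var(-3X - 1) = (-3)² × Var(X) = 9 × \frac{9}{4} = \frac{81}{4}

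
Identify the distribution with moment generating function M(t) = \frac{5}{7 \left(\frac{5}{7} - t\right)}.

The MGF M(t) = \frac{5}{7 \left(\frac{5}{7} - t\right)} is the standard form for the Exponential distribution.
Comparing with the known MGF formula identifies: Exponential(rate λ=5/7)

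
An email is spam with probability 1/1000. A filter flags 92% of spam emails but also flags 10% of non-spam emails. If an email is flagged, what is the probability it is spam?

Let D = the rare event, + = positive/flagged.
P(D) = 1/1000
P(+|D) = 92/100 = 23/25
P(+|D') = 10/100 = 1/10
P(+) = P(+|D)P(D) + P(+|D')P(D')
     = \frac{23}{25} × \frac{1}{1000} + \frac{1}{10} × \frac{999}{1000}
     = \frac{5041}{50000}
P(D|+) = P(+|D)P(D)/P(+) = \frac{46}{5041}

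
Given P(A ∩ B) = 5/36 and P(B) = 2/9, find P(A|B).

P(A|B) = P(A ∩ B) / P(B)
= (5/36) / (2/9)
= 5/8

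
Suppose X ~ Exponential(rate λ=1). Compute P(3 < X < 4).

P(3 < X < 4) = ∫_{3}^{4} f(x) dx
where f(x) = e^{- x}
= - \frac{1 - e}{e^{4}}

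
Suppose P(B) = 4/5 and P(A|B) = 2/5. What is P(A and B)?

By definition, P(A|B) = P(A ∩ B) / P(B)
So P(A ∩ B) = P(A|B) × P(B)
= 2/5 × 4/5
= 8/25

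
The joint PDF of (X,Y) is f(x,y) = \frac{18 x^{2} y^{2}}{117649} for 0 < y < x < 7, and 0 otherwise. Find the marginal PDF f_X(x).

f_X(x) = ∫_0^x \frac{18 x^{2} y^{2}}{117649} dy = \frac{6 x^{5}}{117649}
for 0 < x < 7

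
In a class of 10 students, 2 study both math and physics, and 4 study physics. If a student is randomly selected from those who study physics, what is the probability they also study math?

P(A ∩ B) = 2/10 = 1/5
P(B) = 4/10 = 2/5
P(A|B) = P(A ∩ B) / P(B) = (1/5) / (2/5) = 1/2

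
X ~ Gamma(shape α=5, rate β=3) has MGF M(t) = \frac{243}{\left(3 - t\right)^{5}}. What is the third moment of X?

To find E[X^3], compute M^(3)(0):
M^(1)(t) = \frac{1215}{\left(3 - t\right)^{6}}
M^(2)(t) = \frac{7290}{\left(3 - t\right)^{7}}
M^(3)(t) = \frac{51030}{\left(3 - t\right)^{8}}
M^(3)(0) = \frac{70}{9}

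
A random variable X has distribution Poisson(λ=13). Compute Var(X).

For X ~ Poisson(λ=13):
Var(X) = 13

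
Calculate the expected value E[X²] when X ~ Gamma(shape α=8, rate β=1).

Using the identity E[X²] = Var(X) + (E[X])²:
E[X] = 8
Var(X) = 8
E[X²] = 8 + (8)²
= 72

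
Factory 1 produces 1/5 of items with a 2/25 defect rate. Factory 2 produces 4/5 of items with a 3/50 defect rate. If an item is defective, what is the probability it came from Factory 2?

Using Bayes' theorem:
P(F1) = 1/5, P(D|F1) = 2/25
P(F2) = 4/5, P(D|F2) = 3/50
P(D) = P(D|F1)P(F1) + P(D|F2)P(F2)
     = \frac{8}{125}
P(F2|D) = P(D|F2)P(F2) / P(D)
= \frac{3}{4}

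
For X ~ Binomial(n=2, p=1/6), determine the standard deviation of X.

For X ~ Binomial(n=2, p=1/6):
Var(X) = \frac{5}{18}
SD(X) = √(Var(X)) = √(\frac{5}{18}) = \frac{\sqrt{10}}{6}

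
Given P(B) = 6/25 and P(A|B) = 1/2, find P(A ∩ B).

By definition, P(A|B) = P(A ∩ B) / P(B)
So P(A ∩ B) = P(A|B) × P(B)
= 1/2 × 6/25
= 3/25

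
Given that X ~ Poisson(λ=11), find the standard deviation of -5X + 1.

For X ~ Poisson(λ=11):
Var(X) = 11
SD(X) = √(Var(X)) = √(11) = \sqrt{11}
SD(-5X + 1) = |-5| × SD(X) = 5 × \sqrt{11} = 5 \sqrt{11}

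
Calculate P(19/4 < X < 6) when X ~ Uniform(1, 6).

P(19/4 < X < 6) = ∫_{19/4}^{6} f(x) dx
where f(x) = \frac{1}{5}
= \frac{1}{4}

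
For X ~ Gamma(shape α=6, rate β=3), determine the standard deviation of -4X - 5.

For X ~ Gamma(shape α=6, rate β=3):
Var(X) = \frac{2}{3}
SD(X) = √(Var(X)) = √(\frac{2}{3}) = \frac{\sqrt{6}}{3}
SD(-4X - 5) = |-4| × SD(X) = 4 × \frac{\sqrt{6}}{3} = \frac{4 \sqrt{6}}{3}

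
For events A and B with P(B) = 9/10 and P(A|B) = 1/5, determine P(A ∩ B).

By definition, P(A|B) = P(A ∩ B) / P(B)
So P(A ∩ B) = P(A|B) × P(B)
= 1/5 × 9/10
= 9/50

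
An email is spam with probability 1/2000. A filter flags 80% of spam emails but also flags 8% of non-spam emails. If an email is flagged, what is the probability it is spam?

Let D = the rare event, + = positive/flagged.
P(D) = 1/2000
P(+|D) = 80/100 = 4/5
P(+|D') = 8/100 = 2/25
P(+) = P(+|D)P(D) + P(+|D')P(D')
     = \frac{4}{5} × \frac{1}{2000} + \frac{2}{25} × \frac{1999}{2000}
     = \frac{2009}{25000}
P(D|+) = P(+|D)P(D)/P(+) = \frac{10}{2009}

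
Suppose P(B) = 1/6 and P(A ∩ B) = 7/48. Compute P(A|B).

P(A|B) = P(A ∩ B) / P(B)
= (7/48) / (1/6)
= 7/8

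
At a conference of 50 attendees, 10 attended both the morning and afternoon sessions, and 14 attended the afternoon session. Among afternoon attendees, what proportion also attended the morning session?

P(A ∩ B) = 10/50 = 1/5
P(B) = 14/50 = 7/25
P(A|B) = P(A ∩ B) / P(B) = (1/5) / (7/25) = 5/7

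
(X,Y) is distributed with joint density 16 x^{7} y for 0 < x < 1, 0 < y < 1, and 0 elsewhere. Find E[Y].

E[Y] = ∫_0^1 ∫_0^1 y × f(x,y) dx dy
= \frac{2}{3}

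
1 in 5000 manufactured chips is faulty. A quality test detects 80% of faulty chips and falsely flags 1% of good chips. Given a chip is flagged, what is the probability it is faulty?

Let D = the rare event, + = positive/flagged.
P(D) = 1/5000
P(+|D) = 80/100 = 4/5
P(+|D') = 1/100
P(+) = P(+|D)P(D) + P(+|D')P(D')
     = \frac{4}{5} × \frac{1}{5000} + \frac{1}{100} × \frac{4999}{5000}
     = \frac{5079}{500000}
P(D|+) = P(+|D)P(D)/P(+) = \frac{80}{5079}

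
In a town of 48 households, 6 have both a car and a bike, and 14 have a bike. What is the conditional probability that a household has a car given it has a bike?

P(A ∩ B) = 6/48 = 1/8
P(B) = 14/48 = 7/24
P(A|B) = P(A ∩ B) / P(B) = (1/8) / (7/24) = 3/7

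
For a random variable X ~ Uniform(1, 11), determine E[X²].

Using the identity E[X²] = Var(X) + (E[X])²:
E[X] = 6
Var(X) = \frac{25}{3}
E[X²] = \frac{25}{3} + (6)²
= \frac{133}{3}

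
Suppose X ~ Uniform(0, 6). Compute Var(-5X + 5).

For X ~ Uniform(0, 6):
Var(X) = 3
Var(-5X + 5) = (-5)² × Var(X) = 25 × 3 = 75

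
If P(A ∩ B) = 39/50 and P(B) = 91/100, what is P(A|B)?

P(A|B) = P(A ∩ B) / P(B)
= (39/50) / (91/100)
= 6/7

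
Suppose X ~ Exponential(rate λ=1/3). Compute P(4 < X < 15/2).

P(4 < X < 15/2) = ∫_{4}^{15/2} f(x) dx
where f(x) = \frac{e^{- \frac{x}{3}}}{3}
= - \frac{1}{e^{\frac{5}{2}}} + e^{- \frac{4}{3}}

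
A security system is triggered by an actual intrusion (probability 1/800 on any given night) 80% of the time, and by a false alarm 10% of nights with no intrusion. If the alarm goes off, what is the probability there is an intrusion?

Let D = the rare event, + = positive/flagged.
P(D) = 1/800
P(+|D) = 80/100 = 4/5
P(+|D') = 10/100 = 1/10
P(+) = P(+|D)P(D) + P(+|D')P(D')
     = \frac{4}{5} × \frac{1}{800} + \frac{1}{10} × \frac{799}{800}
     = \frac{807}{8000}
P(D|+) = P(+|D)P(D)/P(+) = \frac{8}{807}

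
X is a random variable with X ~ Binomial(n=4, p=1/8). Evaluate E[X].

For X ~ Binomial(n=4, p=1/8), the expected value is:
E[X] = \frac{1}{2}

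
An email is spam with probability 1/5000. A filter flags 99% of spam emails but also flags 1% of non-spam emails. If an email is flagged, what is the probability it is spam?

Let D = the rare event, + = positive/flagged.
P(D) = 1/5000
P(+|D) = 99/100
P(+|D') = 1/100
P(+) = P(+|D)P(D) + P(+|D')P(D')
     = \frac{99}{100} × \frac{1}{5000} + \frac{1}{100} × \frac{4999}{5000}
     = \frac{2549}{250000}
P(D|+) = P(+|D)P(D)/P(+) = \frac{99}{5098}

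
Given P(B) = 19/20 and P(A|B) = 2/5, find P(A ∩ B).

By definition, P(A|B) = P(A ∩ B) / P(B)
So P(A ∩ B) = P(A|B) × P(B)
= 2/5 × 19/20
= 19/50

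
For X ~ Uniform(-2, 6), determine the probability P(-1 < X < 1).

P(-1 < X < 1) = ∫_{-1}^{1} f(x) dx
where f(x) = \frac{1}{8}
= \frac{1}{4}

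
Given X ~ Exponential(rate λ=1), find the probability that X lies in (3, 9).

P(3 < X < 9) = ∫_{3}^{9} f(x) dx
where f(x) = e^{- x}
= - \frac{1 - e^{6}}{e^{9}}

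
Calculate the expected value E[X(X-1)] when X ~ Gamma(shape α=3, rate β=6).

E[X(X-1)] = E[X² - X] = E[X²] - E[X]
E[X] = \frac{1}{2}
E[X²] = Var(X) + (E[X])² = \frac{1}{12} + (\frac{1}{2})² = \frac{1}{3}
E[X(X-1)] = \frac{1}{3} - \frac{1}{2} = - \frac{1}{6}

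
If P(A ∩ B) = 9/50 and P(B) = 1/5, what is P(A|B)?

P(A|B) = P(A ∩ B) / P(B)
= (9/50) / (1/5)
= 9/10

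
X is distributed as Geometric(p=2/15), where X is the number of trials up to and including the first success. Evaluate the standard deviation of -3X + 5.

For X ~ Geometric(p=2/15), where X is the number of trials up to and including the first success:
Var(X) = \frac{195}{4}
SD(X) = √(Var(X)) = √(\frac{195}{4}) = \frac{\sqrt{195}}{2}
SD(-3X + 5) = |-3| × SD(X) = 3 × \frac{\sqrt{195}}{2} = \frac{3 \sqrt{195}}{2}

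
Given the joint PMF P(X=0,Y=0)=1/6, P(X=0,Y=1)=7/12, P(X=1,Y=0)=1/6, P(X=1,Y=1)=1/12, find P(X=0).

P(X=0) = P(X=0,Y=0) + P(X=0,Y=1)
= 1/6 + 7/12
= 3/4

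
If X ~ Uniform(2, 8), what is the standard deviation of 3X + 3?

For X ~ Uniform(2, 8):
Var(X) = 3
SD(X) = √(Var(X)) = √(3) = \sqrt{3}
SD(3X + 3) = |3| × SD(X) = 3 × \sqrt{3} = 3 \sqrt{3}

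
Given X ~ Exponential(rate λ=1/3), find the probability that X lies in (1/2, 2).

P(1/2 < X < 2) = ∫_{1/2}^{2} f(x) dx
where f(x) = \frac{e^{- \frac{x}{3}}}{3}
= - \frac{1}{e^{\frac{2}{3}}} + e^{- \frac{1}{6}}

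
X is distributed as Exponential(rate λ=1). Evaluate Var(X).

For X ~ Exponential(rate λ=1):
Var(X) = 1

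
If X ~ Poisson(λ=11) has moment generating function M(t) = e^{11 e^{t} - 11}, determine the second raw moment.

To find E[X^2], compute M^(2)(0):
M^(1)(t) = 11 e^{t} e^{11 e^{t} - 11}
M^(2)(t) = 121 e^{2 t} e^{11 e^{t} - 11} + 11 e^{t} e^{11 e^{t} - 11}
M^(2)(0) = 132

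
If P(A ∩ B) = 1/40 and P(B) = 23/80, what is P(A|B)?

P(A|B) = P(A ∩ B) / P(B)
= (1/40) / (23/80)
= 2/23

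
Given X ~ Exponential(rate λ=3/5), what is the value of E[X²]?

Using the identity E[X²] = Var(X) + (E[X])²:
E[X] = \frac{5}{3}
Var(X) = \frac{25}{9}
E[X²] = \frac{25}{9} + (\frac{5}{3})²
= \frac{50}{9}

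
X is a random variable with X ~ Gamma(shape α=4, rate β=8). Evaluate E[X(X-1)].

E[X(X-1)] = E[X² - X] = E[X²] - E[X]
E[X] = \frac{1}{2}
E[X²] = Var(X) + (E[X])² = \frac{1}{16} + (\frac{1}{2})² = \frac{5}{16}
E[X(X-1)] = \frac{5}{16} - \frac{1}{2} = - \frac{3}{16}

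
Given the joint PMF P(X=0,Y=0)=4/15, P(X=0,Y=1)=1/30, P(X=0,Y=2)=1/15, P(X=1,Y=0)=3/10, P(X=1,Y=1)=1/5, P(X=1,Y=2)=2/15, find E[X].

First find marginal of X:
P(X=0) = 11/30
P(X=1) = 19/30
E[X] = 0 × 11/30 + 1 × 19/30 = 19/30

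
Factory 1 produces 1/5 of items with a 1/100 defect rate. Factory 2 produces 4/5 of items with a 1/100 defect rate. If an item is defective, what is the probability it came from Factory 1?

Using Bayes' theorem:
P(F1) = 1/5, P(D|F1) = 1/100
P(F2) = 4/5, P(D|F2) = 1/100
P(D) = P(D|F1)P(F1) + P(D|F2)P(F2)
     = \frac{1}{100}
P(F1|D) = P(D|F1)P(F1) / P(D)
= \frac{1}{5}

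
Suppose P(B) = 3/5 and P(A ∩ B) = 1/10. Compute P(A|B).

P(A|B) = P(A ∩ B) / P(B)
= (1/10) / (3/5)
= 1/6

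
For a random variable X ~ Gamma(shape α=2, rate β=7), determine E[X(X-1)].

E[X(X-1)] = E[X² - X] = E[X²] - E[X]
E[X] = \frac{2}{7}
E[X²] = Var(X) + (E[X])² = \frac{2}{49} + (\frac{2}{7})² = \frac{6}{49}
E[X(X-1)] = \frac{6}{49} - \frac{2}{7} = - \frac{8}{49}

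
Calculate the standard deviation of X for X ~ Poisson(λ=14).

For X ~ Poisson(λ=14):
Var(X) = 14
SD(X) = √(Var(X)) = √(14) = \sqrt{14}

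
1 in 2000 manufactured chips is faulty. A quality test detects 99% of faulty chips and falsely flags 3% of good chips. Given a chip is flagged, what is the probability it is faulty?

Let D = the rare event, + = positive/flagged.
P(D) = 1/2000
P(+|D) = 99/100
P(+|D') = 3/100
P(+) = P(+|D)P(D) + P(+|D')P(D')
     = \frac{99}{100} × \frac{1}{2000} + \frac{3}{100} × \frac{1999}{2000}
     = \frac{381}{12500}
P(D|+) = P(+|D)P(D)/P(+) = \frac{33}{2032}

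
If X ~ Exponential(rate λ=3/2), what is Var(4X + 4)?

For X ~ Exponential(rate λ=3/2):
Var(X) = \frac{4}{9}
Var(4X + 4) = (4)² × Var(X) = 16 × \frac{4}{9} = \frac{64}{9}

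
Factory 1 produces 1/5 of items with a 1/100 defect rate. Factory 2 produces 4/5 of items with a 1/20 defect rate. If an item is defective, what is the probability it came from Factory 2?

Using Bayes' theorem:
P(F1) = 1/5, P(D|F1) = 1/100
P(F2) = 4/5, P(D|F2) = 1/20
P(D) = P(D|F1)P(F1) + P(D|F2)P(F2)
     = \frac{21}{500}
P(F2|D) = P(D|F2)P(F2) / P(D)
= \frac{20}{21}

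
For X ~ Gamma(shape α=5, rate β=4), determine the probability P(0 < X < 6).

P(0 < X < 6) = ∫_{0}^{6} f(x) dx
where f(x) = \frac{128 x^{4} e^{- 4 x}}{3}
= 1 - \frac{16441}{e^{24}}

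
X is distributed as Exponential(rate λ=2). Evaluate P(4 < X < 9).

P(4 < X < 9) = ∫_{4}^{9} f(x) dx
where f(x) = 2 e^{- 2 x}
= - \frac{1 - e^{10}}{e^{18}}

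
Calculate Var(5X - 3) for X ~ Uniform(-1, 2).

For X ~ Uniform(-1, 2):
Var(X) = \frac{3}{4}
Var(5X - 3) = (5)² × Var(X) = 25 × \frac{3}{4} = \frac{75}{4}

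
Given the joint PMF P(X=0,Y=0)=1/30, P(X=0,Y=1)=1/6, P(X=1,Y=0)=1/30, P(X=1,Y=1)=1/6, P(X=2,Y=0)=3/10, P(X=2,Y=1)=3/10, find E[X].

First find marginal of X:
P(X=0) = 1/5
P(X=1) = 1/5
P(X=2) = 3/5
E[X] = 0 × 1/5 + 1 × 1/5 + 2 × 3/5 = 7/5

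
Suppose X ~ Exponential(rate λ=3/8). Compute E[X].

For X ~ Exponential(rate λ=3/8), the expected value is:
E[X] = \frac{8}{3}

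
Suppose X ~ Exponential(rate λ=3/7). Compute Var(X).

For X ~ Exponential(rate λ=3/7):
Var(X) = \frac{49}{9}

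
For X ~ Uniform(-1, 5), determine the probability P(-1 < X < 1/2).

P(-1 < X < 1/2) = ∫_{-1}^{1/2} f(x) dx
where f(x) = \frac{1}{6}
= \frac{1}{4}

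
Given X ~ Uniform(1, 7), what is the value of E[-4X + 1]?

For X ~ Uniform(1, 7):
E[X] = 4
E[-4X + 1] = -4 × E[X] + 1 = -15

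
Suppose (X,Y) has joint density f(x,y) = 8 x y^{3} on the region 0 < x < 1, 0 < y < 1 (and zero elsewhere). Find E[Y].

E[Y] = ∫_0^1 ∫_0^1 y × f(x,y) dx dy
= \frac{4}{5}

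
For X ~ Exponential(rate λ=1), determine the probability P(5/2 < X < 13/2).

P(5/2 < X < 13/2) = ∫_{5/2}^{13/2} f(x) dx
where f(x) = e^{- x}
= - \frac{1 - e^{4}}{e^{\frac{13}{2}}}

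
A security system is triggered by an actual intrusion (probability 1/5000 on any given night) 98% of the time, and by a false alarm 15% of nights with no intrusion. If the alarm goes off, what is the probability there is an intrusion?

Let D = the rare event, + = positive/flagged.
P(D) = 1/5000
P(+|D) = 98/100 = 49/50
P(+|D') = 15/100 = 3/20
P(+) = P(+|D)P(D) + P(+|D')P(D')
     = \frac{49}{50} × \frac{1}{5000} + \frac{3}{20} × \frac{4999}{5000}
     = \frac{75083}{500000}
P(D|+) = P(+|D)P(D)/P(+) = \frac{98}{75083}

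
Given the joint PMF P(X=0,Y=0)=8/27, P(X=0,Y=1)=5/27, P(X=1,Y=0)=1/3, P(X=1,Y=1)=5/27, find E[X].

First find marginal of X:
P(X=0) = 13/27
P(X=1) = 14/27
E[X] = 0 × 13/27 + 1 × 14/27 = 14/27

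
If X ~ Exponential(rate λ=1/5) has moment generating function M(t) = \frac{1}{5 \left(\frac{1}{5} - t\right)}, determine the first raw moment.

To find E[X], compute M^(1)(0):
M^(1)(t) = \frac{1}{5 \left(\frac{1}{5} - t\right)^{2}}
M^(1)(0) = 5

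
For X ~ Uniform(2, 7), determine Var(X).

For X ~ Uniform(2, 7):
Var(X) = \frac{25}{12}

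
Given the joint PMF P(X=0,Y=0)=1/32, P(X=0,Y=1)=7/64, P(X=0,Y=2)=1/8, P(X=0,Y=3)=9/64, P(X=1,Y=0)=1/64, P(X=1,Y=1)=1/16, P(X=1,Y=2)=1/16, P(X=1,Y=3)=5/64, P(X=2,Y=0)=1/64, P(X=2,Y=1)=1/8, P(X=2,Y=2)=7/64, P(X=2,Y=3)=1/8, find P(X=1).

P(X=1) = P(X=1,Y=0) + P(X=1,Y=1) + P(X=1,Y=2) + P(X=1,Y=3)
= 1/64 + 1/16 + 1/16 + 5/64
= 7/32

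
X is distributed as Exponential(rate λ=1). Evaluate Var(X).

For X ~ Exponential(rate λ=1):
Var(X) = 1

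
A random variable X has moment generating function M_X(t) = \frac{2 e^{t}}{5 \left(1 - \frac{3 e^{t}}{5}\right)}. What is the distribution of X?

The MGF M(t) = \frac{2 e^{t}}{5 \left(1 - \frac{3 e^{t}}{5}\right)} is the standard form for the Geometric distribution.
Comparing with the known MGF formula identifies: Geometric(p=2/5), X = trial number of first success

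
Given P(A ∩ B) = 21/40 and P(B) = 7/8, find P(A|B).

P(A|B) = P(A ∩ B) / P(B)
= (21/40) / (7/8)
= 3/5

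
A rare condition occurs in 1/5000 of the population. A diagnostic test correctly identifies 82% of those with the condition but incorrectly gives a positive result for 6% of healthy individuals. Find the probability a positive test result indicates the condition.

Let D = the rare event, + = positive/flagged.
P(D) = 1/5000
P(+|D) = 82/100 = 41/50
P(+|D') = 6/100 = 3/50
P(+) = P(+|D)P(D) + P(+|D')P(D')
     = \frac{41}{50} × \frac{1}{5000} + \frac{3}{50} × \frac{4999}{5000}
     = \frac{7519}{125000}
P(D|+) = P(+|D)P(D)/P(+) = \frac{41}{15038}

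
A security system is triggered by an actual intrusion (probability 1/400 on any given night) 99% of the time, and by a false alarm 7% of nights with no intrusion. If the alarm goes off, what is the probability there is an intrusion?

Let D = the rare event, + = positive/flagged.
P(D) = 1/400
P(+|D) = 99/100
P(+|D') = 7/100
P(+) = P(+|D)P(D) + P(+|D')P(D')
     = \frac{99}{100} × \frac{1}{400} + \frac{7}{100} × \frac{399}{400}
     = \frac{723}{10000}
P(D|+) = P(+|D)P(D)/P(+) = \frac{33}{964}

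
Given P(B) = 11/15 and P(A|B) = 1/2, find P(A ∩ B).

By definition, P(A|B) = P(A ∩ B) / P(B)
So P(A ∩ B) = P(A|B) × P(B)
= 1/2 × 11/15
= 11/30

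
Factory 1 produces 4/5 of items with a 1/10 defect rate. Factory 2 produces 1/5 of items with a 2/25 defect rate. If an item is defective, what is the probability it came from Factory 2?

Using Bayes' theorem:
P(F1) = 4/5, P(D|F1) = 1/10
P(F2) = 1/5, P(D|F2) = 2/25
P(D) = P(D|F1)P(F1) + P(D|F2)P(F2)
     = \frac{12}{125}
P(F2|D) = P(D|F2)P(F2) / P(D)
= \frac{1}{6}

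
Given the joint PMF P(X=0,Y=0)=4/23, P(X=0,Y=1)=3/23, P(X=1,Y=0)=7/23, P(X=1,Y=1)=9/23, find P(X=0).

P(X=0) = P(X=0,Y=0) + P(X=0,Y=1)
= 4/23 + 3/23
= 7/23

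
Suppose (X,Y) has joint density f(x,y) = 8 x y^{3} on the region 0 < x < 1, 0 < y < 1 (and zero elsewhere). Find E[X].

E[X] = ∫_0^1 ∫_0^1 x × f(x,y) dy dx
= ∫_0^1 ∫_0^1 x × (8 x y^{3}) dy dx
= \frac{2}{3}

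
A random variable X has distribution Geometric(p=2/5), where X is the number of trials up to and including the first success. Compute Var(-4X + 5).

For X ~ Geometric(p=2/5), where X is the number of trials up to and including the first success:
Var(X) = \frac{15}{4}
Var(-4X + 5) = (-4)² × Var(X) = 16 × \frac{15}{4} = 60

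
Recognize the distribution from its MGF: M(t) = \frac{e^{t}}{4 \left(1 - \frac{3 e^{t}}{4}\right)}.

The MGF M(t) = \frac{e^{t}}{4 \left(1 - \frac{3 e^{t}}{4}\right)} is the standard form for the Geometric distribution.
Comparing with the known MGF formula identifies: Geometric(p=1/4), X = trial number of first success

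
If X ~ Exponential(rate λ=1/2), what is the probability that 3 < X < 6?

P(3 < X < 6) = ∫_{3}^{6} f(x) dx
where f(x) = \frac{e^{- \frac{x}{2}}}{2}
= - \frac{1}{e^{3}} + e^{- \frac{3}{2}}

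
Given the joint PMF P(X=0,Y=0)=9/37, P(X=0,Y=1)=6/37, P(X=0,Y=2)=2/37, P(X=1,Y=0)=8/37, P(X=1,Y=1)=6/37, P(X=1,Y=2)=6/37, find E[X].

First find marginal of X:
P(X=0) = 17/37
P(X=1) = 20/37
E[X] = 0 × 17/37 + 1 × 20/37 = 20/37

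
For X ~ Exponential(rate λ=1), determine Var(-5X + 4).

For X ~ Exponential(rate λ=1):
Var(X) = 1
Var(-5X + 4) = (-5)² × Var(X) = 25 × 1 = 25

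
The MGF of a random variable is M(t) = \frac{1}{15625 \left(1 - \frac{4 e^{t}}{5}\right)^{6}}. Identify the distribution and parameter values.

The MGF M(t) = \frac{1}{15625 \left(1 - \frac{4 e^{t}}{5}\right)^{6}} is the standard form for the NegativeBinomial distribution.
Comparing with the known MGF formula identifies: NegBin(r=6, p=1/5), X = failures before r-th success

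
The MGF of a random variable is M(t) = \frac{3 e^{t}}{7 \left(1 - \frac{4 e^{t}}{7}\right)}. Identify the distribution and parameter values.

The MGF M(t) = \frac{3 e^{t}}{7 \left(1 - \frac{4 e^{t}}{7}\right)} is the standard form for the Geometric distribution.
Comparing with the known MGF formula identifies: Geometric(p=3/7), X = trial number of first success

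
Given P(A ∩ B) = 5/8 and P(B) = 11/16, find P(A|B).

P(A|B) = P(A ∩ B) / P(B)
= (5/8) / (11/16)
= 10/11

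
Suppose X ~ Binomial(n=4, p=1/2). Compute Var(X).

For X ~ Binomial(n=4, p=1/2):
Var(X) = 1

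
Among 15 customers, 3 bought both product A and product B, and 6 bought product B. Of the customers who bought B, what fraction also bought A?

P(A ∩ B) = 3/15 = 1/5
P(B) = 6/15 = 2/5
P(A|B) = P(A ∩ B) / P(B) = (1/5) / (2/5) = 1/2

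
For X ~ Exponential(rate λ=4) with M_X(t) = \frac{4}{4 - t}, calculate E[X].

To find E[X], compute M^(1)(0):
M^(1)(t) = \frac{4}{\left(4 - t\right)^{2}}
M^(1)(0) = \frac{1}{4}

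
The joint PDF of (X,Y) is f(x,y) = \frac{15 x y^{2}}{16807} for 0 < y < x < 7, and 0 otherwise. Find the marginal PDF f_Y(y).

f_Y(y) = ∫_y^7 \frac{15 x y^{2}}{16807} dx = \frac{15 y^{2} \left(49 - y^{2}\right)}{33614}
for 0 < y < 7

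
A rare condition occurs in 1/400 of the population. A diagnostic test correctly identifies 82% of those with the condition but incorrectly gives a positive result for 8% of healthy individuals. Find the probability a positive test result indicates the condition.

Let D = the rare event, + = positive/flagged.
P(D) = 1/400
P(+|D) = 82/100 = 41/50
P(+|D') = 8/100 = 2/25
P(+) = P(+|D)P(D) + P(+|D')P(D')
     = \frac{41}{50} × \frac{1}{400} + \frac{2}{25} × \frac{399}{400}
     = \frac{1637}{20000}
P(D|+) = P(+|D)P(D)/P(+) = \frac{41}{1637}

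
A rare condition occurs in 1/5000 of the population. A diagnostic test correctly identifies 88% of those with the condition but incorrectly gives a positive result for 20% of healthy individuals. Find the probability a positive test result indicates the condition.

Let D = the rare event, + = positive/flagged.
P(D) = 1/5000
P(+|D) = 88/100 = 22/25
P(+|D') = 20/100 = 1/5
P(+) = P(+|D)P(D) + P(+|D')P(D')
     = \frac{22}{25} × \frac{1}{5000} + \frac{1}{5} × \frac{4999}{5000}
     = \frac{25017}{125000}
P(D|+) = P(+|D)P(D)/P(+) = \frac{22}{25017}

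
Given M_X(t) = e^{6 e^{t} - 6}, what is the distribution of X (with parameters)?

The MGF M(t) = e^{6 e^{t} - 6} is the standard form for the Poisson distribution.
Comparing with the known MGF formula identifies: Poisson(λ=6)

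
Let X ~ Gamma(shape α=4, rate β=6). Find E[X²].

Using the identity E[X²] = Var(X) + (E[X])²:
E[X] = \frac{2}{3}
Var(X) = \frac{1}{9}
E[X²] = \frac{1}{9} + (\frac{2}{3})²
= \frac{5}{9}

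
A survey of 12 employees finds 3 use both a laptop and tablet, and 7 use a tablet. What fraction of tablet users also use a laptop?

P(A ∩ B) = 3/12 = 1/4
P(B) = 7/12
P(A|B) = P(A ∩ B) / P(B) = (1/4) / (7/12) = 3/7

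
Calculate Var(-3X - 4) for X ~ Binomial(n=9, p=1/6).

For X ~ Binomial(n=9, p=1/6):
Var(X) = \frac{5}{4}
Var(-3X - 4) = (-3)² × Var(X) = 9 × \frac{5}{4} = \frac{45}{4}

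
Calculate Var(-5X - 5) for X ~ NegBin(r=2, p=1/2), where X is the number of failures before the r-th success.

For X ~ NegBin(r=2, p=1/2), where X is the number of failures before the r-th success:
Var(X) = 4
Var(-5X - 5) = (-5)² × Var(X) = 25 × 4 = 100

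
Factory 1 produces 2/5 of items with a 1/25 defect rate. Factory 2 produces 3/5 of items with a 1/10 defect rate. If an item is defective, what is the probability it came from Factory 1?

Using Bayes' theorem:
P(F1) = 2/5, P(D|F1) = 1/25
P(F2) = 3/5, P(D|F2) = 1/10
P(D) = P(D|F1)P(F1) + P(D|F2)P(F2)
     = \frac{19}{250}
P(F1|D) = P(D|F1)P(F1) / P(D)
= \frac{4}{19}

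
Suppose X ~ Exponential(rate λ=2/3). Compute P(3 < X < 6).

P(3 < X < 6) = ∫_{3}^{6} f(x) dx
where f(x) = \frac{2 e^{- \frac{2 x}{3}}}{3}
= - \frac{1 - e^{2}}{e^{4}}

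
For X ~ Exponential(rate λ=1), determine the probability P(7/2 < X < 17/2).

P(7/2 < X < 17/2) = ∫_{7/2}^{17/2} f(x) dx
where f(x) = e^{- x}
= - \frac{1 - e^{5}}{e^{\frac{17}{2}}}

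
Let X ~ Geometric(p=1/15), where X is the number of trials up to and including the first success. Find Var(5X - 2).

For X ~ Geometric(p=1/15), where X is the number of trials up to and including the first success:
Var(X) = 210
Var(5X - 2) = (5)² × Var(X) = 25 × 210 = 5250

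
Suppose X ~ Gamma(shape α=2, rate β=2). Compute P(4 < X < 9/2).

P(4 < X < 9/2) = ∫_{4}^{9/2} f(x) dx
where f(x) = 4 x e^{- 2 x}
= \frac{-10 + 9 e}{e^{9}}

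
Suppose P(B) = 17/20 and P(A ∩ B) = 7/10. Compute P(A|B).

P(A|B) = P(A ∩ B) / P(B)
= (7/10) / (17/20)
= 14/17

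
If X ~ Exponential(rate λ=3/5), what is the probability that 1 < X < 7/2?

P(1 < X < 7/2) = ∫_{1}^{7/2} f(x) dx
where f(x) = \frac{3 e^{- \frac{3 x}{5}}}{5}
= - \frac{1}{e^{\frac{21}{10}}} + e^{- \frac{3}{5}}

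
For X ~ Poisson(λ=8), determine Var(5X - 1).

For X ~ Poisson(λ=8):
Var(X) = 8
Var(5X - 1) = (5)² × Var(X) = 25 × 8 = 200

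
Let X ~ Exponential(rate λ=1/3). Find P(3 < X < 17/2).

P(3 < X < 17/2) = ∫_{3}^{17/2} f(x) dx
where f(x) = \frac{e^{- \frac{x}{3}}}{3}
= - \frac{1}{e^{\frac{17}{6}}} + e^{-1}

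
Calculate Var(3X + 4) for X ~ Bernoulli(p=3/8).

For X ~ Bernoulli(p=3/8):
Var(X) = \frac{15}{64}
Var(3X + 4) = (3)² × Var(X) = 9 × \frac{15}{64} = \frac{135}{64}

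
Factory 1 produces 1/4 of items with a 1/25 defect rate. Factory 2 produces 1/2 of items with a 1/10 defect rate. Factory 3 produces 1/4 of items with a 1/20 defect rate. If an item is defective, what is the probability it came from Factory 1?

Using Bayes' theorem:
P(F1) = 1/4, P(D|F1) = 1/25
P(F2) = 1/2, P(D|F2) = 1/10
P(F3) = 1/4, P(D|F3) = 1/20
P(D) = P(D|F1)P(F1) + P(D|F2)P(F2) + P(D|F3)P(F3)
     = \frac{29}{400}
P(F1|D) = P(D|F1)P(F1) / P(D)
= \frac{4}{29}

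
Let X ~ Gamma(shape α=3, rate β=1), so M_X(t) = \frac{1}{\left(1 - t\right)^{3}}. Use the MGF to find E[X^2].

To find E[X^2], compute M^(2)(0):
M^(1)(t) = \frac{3}{\left(1 - t\right)^{4}}
M^(2)(t) = \frac{12}{\left(1 - t\right)^{5}}
M^(2)(0) = 12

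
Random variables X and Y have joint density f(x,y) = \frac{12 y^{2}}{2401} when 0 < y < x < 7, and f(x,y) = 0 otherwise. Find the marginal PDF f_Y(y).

f_Y(y) = ∫_y^7 \frac{12 y^{2}}{2401} dx = \frac{12 y^{2} \left(7 - y\right)}{2401}
for 0 < y < 7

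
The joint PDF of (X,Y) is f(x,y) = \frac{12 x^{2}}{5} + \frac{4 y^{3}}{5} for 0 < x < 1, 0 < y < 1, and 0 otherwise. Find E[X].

E[X] = ∫_0^1 ∫_0^1 x × f(x,y) dy dx
= ∫_0^1 ∫_0^1 x × (\frac{12 x^{2}}{5} + \frac{4 y^{3}}{5}) dy dx
= \frac{7}{10}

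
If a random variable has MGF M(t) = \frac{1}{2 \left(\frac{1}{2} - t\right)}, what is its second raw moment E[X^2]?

To find E[X^2], compute M^(2)(0):
M^(1)(t) = \frac{1}{2 \left(\frac{1}{2} - t\right)^{2}}
M^(2)(t) = \frac{1}{\left(\frac{1}{2} - t\right)^{3}}
M^(2)(0) = 8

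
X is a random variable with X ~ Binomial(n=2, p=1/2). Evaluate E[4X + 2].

For X ~ Binomial(n=2, p=1/2):
E[X] = 1
E[4X + 2] = 4 × E[X] + 2 = 6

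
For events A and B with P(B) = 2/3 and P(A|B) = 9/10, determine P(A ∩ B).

By definition, P(A|B) = P(A ∩ B) / P(B)
So P(A ∩ B) = P(A|B) × P(B)
= 9/10 × 2/3
= 3/5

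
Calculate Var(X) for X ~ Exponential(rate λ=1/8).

For X ~ Exponential(rate λ=1/8):
Var(X) = 64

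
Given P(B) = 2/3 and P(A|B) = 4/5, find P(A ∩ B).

By definition, P(A|B) = P(A ∩ B) / P(B)
So P(A ∩ B) = P(A|B) × P(B)
= 4/5 × 2/3
= 8/15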